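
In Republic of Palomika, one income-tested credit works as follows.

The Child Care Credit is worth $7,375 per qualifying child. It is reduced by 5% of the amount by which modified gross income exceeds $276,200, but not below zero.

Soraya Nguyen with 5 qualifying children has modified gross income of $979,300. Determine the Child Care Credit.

$1,720

Child Care Credit: base = 5 × $7,375 = $36,875. 5% of the $703,100 excess over $276,200 is $35,155; credit = $36,875 − $35,155 = $1,720.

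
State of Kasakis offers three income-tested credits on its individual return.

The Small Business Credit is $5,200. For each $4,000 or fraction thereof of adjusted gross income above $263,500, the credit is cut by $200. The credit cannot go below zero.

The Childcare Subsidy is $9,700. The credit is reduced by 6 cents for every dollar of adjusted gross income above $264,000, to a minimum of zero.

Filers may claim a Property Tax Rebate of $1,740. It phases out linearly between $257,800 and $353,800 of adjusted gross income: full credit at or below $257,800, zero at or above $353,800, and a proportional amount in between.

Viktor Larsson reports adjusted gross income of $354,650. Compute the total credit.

Small Business Credit: income exceeds $263,500 by $91,150, which is 23 full-or-partial $4,000 increments; reduction = 23 × $200 = $4,600, leaving $600.
Childcare Subsidy: 6% of the $90,650 excess over $264,000 is $5,439; credit = $9,700 − $5,439 = $4,261.
Property Tax Rebate: $354,650 is at or above $353,800, so the credit is $0.
Total: $600 + $4,261 + $0 = $4,861.

$4,861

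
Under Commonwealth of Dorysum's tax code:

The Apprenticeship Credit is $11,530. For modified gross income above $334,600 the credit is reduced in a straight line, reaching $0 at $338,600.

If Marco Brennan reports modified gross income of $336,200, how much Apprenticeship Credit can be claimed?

$6,918

Apprenticeship Credit: $336,200 is $1,600 into a $4,000 phase-out range, leaving 2,400/4,000 of the credit: $11,530 × 2,400/4,000 = $6,918.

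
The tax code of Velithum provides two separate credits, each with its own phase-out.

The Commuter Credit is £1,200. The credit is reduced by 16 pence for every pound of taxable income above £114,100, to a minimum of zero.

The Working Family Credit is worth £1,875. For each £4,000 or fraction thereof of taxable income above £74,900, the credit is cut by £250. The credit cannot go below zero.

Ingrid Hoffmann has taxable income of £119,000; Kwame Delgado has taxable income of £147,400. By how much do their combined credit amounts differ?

£416

Ingrid (£119,000): Commuter Credit: 16% of the £4,900 excess over £114,100 is £784; credit = £1,200 − £784 = £416. Working Family Credit: income exceeds £74,900 by £44,100 → 12 increments × £250 = £3,000 ≥ base, so the credit is £0. total £416 + £0 = £416
Kwame (£147,400): Commuter Credit: 16% of the £33,300 excess over £114,100 is £5,328 ≥ base, so the credit is £0. Working Family Credit: income exceeds £74,900 by £72,500 → 19 increments × £250 = £4,750 ≥ base, so the credit is £0. total £0 + £0 = £0
Difference: |£416 − £0| = £416.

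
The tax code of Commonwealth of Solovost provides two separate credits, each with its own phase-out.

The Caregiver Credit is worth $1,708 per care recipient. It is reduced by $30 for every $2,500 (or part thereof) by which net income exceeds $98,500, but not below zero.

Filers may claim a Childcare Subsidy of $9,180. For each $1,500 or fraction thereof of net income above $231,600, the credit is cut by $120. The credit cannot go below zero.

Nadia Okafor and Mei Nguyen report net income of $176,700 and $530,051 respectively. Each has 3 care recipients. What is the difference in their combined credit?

$13,344

Nadia ($176,700): Caregiver Credit: base = 3 × $1,708 = $5,124. income exceeds $98,500 by $78,200, which is 32 full-or-partial $2,500 increments; reduction = 32 × $30 = $960, leaving $4,164. Childcare Subsidy: $176,700 is at or below the $231,600 threshold, so the full $9,180 applies. total $4,164 + $9,180 = $13,344
Mei ($530,051): Caregiver Credit: base = 3 × $1,708 = $5,124. income exceeds $98,500 by $431,551 → 173 increments × $30 = $5,190 ≥ base, so the credit is $0. Childcare Subsidy: income exceeds $231,600 by $298,451 → 199 increments × $120 = $23,880 ≥ base, so the credit is $0. total $0 + $0 = $0
Difference: |$13,344 − $0| = $13,344.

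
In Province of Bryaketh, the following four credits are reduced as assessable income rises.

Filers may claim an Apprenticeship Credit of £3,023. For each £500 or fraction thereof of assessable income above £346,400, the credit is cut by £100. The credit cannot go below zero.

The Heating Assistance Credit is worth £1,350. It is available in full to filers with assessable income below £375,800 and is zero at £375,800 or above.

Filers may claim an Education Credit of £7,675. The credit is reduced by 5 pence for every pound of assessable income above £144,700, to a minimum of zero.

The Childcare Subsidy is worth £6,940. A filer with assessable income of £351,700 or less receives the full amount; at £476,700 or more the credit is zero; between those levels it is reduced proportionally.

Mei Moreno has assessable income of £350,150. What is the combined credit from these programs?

Apprenticeship Credit: income exceeds £346,400 by £3,750, which is 8 full-or-partial £500 increments; reduction = 8 × £100 = £800, leaving £2,223.
Heating Assistance Credit: £350,150 is below the £375,800 cutoff, so the full £1,350 applies.
Education Credit: 5% of the £205,450 excess over £144,700 is £10,272.50 ≥ base, so the credit is £0.
Childcare Subsidy: £350,150 is at or below the £351,700 threshold, so the full £6,940 applies.
Total: £2,223 + £1,350 + £0 + £6,940 = £10,513.

£10,513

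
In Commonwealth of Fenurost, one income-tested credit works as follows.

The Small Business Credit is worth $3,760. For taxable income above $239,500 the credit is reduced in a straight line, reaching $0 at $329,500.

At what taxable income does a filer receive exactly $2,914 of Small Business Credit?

$259,750

$2,914 is 2,914/3,760 of the full $3,760, so 846/3,760 of the $90,000 range has been used: income = $239,500 + $90,000 × 846/3,760 = $259,750.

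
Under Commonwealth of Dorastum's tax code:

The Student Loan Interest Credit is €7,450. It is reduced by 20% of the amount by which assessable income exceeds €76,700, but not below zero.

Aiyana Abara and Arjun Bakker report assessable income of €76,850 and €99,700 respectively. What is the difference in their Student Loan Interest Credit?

Aiyana (€76,850): Student Loan Interest Credit: 20% of the €150 excess over €76,700 is €30; credit = €7,450 − €30 = €7,420.
Arjun (€99,700): Student Loan Interest Credit: 20% of the €23,000 excess over €76,700 is €4,600; credit = €7,450 − €4,600 = €2,850.
Difference: |€7,420 − €2,850| = €4,570.

€4,570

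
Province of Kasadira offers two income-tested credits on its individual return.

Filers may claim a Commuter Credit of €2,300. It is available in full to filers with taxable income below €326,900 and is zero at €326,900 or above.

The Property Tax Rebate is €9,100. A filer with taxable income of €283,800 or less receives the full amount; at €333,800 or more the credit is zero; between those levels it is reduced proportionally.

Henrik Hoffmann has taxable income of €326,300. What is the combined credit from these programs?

Commuter Credit: €326,300 is below the €326,900 cutoff, so the full €2,300 applies.
Property Tax Rebate: €326,300 is €42,500 into a €50,000 phase-out range, leaving 7,500/50,000 of the credit: €9,100 × 7,500/50,000 = €1,365.
Total: €2,300 + €1,365 = €3,665.

€3,665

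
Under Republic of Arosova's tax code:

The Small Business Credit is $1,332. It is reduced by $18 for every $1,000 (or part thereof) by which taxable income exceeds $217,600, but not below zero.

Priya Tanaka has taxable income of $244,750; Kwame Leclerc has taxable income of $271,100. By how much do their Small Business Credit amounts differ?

Priya ($244,750): Small Business Credit: income exceeds $217,600 by $27,150, which is 28 full-or-partial $1,000 increments; reduction = 28 × $18 = $504, leaving $828.
Kwame ($271,100): Small Business Credit: income exceeds $217,600 by $53,500, which is 54 full-or-partial $1,000 increments; reduction = 54 × $18 = $972, leaving $360.
Difference: |$828 − $360| = $468.

$468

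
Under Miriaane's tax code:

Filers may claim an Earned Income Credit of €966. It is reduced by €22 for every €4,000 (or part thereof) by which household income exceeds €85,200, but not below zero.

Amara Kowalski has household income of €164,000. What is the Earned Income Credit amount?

€526

Earned Income Credit: income exceeds €85,200 by €78,800, which is 20 full-or-partial €4,000 increments; reduction = 20 × €22 = €440, leaving €526.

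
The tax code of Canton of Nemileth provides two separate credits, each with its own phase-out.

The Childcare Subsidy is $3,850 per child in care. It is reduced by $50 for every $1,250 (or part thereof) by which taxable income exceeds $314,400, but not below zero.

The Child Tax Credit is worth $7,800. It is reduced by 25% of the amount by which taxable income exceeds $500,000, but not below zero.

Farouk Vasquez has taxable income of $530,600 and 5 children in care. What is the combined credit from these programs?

$10,750

Childcare Subsidy: base = 5 × $3,850 = $19,250. income exceeds $314,400 by $216,200, which is 173 full-or-partial $1,250 increments; reduction = 173 × $50 = $8,650, leaving $10,600.
Child Tax Credit: 25% of the $30,600 excess over $500,000 is $7,650; credit = $7,800 − $7,650 = $150.
Total: $10,600 + $150 = $10,750.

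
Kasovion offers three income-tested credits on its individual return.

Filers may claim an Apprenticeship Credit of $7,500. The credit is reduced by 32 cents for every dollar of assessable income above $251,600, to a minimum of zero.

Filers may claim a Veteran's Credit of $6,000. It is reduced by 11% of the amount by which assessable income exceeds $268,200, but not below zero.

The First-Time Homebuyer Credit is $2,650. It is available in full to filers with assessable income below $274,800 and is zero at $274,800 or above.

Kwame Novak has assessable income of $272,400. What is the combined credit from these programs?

Apprenticeship Credit: 32% of the $20,800 excess over $251,600 is $6,656; credit = $7,500 − $6,656 = $844.
Veteran's Credit: 11% of the $4,200 excess over $268,200 is $462; credit = $6,000 − $462 = $5,538.
First-Time Homebuyer Credit: $272,400 is below the $274,800 cutoff, so the full $2,650 applies.
Total: $844 + $5,538 + $2,650 = $9,032.

$9,032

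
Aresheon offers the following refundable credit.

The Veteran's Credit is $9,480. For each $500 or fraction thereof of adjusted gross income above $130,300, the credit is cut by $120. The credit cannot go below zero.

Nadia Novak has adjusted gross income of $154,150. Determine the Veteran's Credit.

$3,720

Veteran's Credit: income exceeds $130,300 by $23,850, which is 48 full-or-partial $500 increments; reduction = 48 × $120 = $5,760, leaving $3,720.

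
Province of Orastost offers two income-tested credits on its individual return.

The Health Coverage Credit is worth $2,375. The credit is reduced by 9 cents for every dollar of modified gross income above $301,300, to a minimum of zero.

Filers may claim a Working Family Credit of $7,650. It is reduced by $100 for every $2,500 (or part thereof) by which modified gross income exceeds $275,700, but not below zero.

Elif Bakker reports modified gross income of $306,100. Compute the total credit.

Health Coverage Credit: 9% of the $4,800 excess over $301,300 is $432; credit = $2,375 − $432 = $1,943.
Working Family Credit: income exceeds $275,700 by $30,400, which is 13 full-or-partial $2,500 increments; reduction = 13 × $100 = $1,300, leaving $6,350.
Total: $1,943 + $6,350 = $8,293.

$8,293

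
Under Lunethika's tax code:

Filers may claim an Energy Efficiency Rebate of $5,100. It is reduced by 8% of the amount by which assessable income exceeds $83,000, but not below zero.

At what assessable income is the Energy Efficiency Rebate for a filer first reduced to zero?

$146,750

The credit falls by 8% of each dollar above $83,000, so it reaches zero when the excess is $5,100 / 8% = $63,750: income = $83,000 + $63,750 = $146,750.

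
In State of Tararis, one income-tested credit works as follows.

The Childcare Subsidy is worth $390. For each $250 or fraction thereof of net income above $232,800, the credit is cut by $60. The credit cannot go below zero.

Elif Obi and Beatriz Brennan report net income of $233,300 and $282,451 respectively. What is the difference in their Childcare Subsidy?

$270

Elif ($233,300): Childcare Subsidy: income exceeds $232,800 by $500, which is 2 full-or-partial $250 increments; reduction = 2 × $60 = $120, leaving $270.
Beatriz ($282,451): Childcare Subsidy: income exceeds $232,800 by $49,651 → 199 increments × $60 = $11,940 ≥ base, so the credit is $0.
Difference: |$270 − $0| = $270.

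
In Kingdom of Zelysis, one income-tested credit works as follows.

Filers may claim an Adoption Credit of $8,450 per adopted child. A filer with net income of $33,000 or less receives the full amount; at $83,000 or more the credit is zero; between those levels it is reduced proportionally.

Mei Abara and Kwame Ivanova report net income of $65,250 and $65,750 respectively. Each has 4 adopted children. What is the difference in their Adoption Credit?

$338

Mei ($65,250): Adoption Credit: base = 4 × $8,450 = $33,800. $65,250 is $32,250 into a $50,000 phase-out range, leaving 17,750/50,000 of the credit: $33,800 × 17,750/50,000 = $11,999.
Kwame ($65,750): Adoption Credit: base = 4 × $8,450 = $33,800. $65,750 is $32,750 into a $50,000 phase-out range, leaving 17,250/50,000 of the credit: $33,800 × 17,250/50,000 = $11,661.
Difference: |$11,999 − $11,661| = $338.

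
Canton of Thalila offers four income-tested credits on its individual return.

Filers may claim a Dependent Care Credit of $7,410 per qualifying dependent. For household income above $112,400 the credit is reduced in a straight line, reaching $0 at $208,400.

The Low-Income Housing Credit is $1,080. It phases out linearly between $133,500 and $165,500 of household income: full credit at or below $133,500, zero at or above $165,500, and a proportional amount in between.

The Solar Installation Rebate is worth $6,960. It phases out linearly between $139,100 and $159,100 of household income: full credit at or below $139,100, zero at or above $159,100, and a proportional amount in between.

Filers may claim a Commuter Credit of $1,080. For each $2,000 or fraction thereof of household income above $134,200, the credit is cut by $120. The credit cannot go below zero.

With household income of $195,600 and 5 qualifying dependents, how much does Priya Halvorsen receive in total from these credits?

Dependent Care Credit: base = 5 × $7,410 = $37,050. $195,600 is $83,200 into a $96,000 phase-out range, leaving 12,800/96,000 of the credit: $37,050 × 12,800/96,000 = $4,940.
Low-Income Housing Credit: $195,600 is at or above $165,500, so the credit is $0.
Solar Installation Rebate: $195,600 is at or above $159,100, so the credit is $0.
Commuter Credit: income exceeds $134,200 by $61,400 → 31 increments × $120 = $3,720 ≥ base, so the credit is $0.
Total: $4,940 + $0 + $0 + $0 = $4,940.

$4,940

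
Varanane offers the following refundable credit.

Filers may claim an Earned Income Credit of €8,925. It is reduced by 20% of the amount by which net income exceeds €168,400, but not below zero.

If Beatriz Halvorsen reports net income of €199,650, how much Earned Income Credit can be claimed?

€2,675

Earned Income Credit: 20% of the €31,250 excess over €168,400 is €6,250; credit = €8,925 − €6,250 = €2,675.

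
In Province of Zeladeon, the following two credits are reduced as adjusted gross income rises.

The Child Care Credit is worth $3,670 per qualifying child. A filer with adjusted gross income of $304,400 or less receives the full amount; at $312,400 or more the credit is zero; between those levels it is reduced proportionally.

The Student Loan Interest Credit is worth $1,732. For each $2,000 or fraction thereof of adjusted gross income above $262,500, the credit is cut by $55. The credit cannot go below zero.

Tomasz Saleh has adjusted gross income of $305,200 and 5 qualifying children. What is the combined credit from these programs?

Child Care Credit: base = 5 × $3,670 = $18,350. $305,200 is $800 into a $8,000 phase-out range, leaving 7,200/8,000 of the credit: $18,350 × 7,200/8,000 = $16,515.
Student Loan Interest Credit: income exceeds $262,500 by $42,700, which is 22 full-or-partial $2,000 increments; reduction = 22 × $55 = $1,210, leaving $522.
Total: $16,515 + $522 = $17,037.

$17,037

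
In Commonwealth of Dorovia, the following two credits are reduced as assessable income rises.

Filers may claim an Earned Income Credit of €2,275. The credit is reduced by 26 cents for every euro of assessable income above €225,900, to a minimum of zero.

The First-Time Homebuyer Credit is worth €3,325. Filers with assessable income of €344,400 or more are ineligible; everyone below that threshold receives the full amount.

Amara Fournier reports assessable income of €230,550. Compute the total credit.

€4,391

Earned Income Credit: 26% of the €4,650 excess over €225,900 is €1,209; credit = €2,275 − €1,209 = €1,066.
First-Time Homebuyer Credit: €230,550 is below the €344,400 cutoff, so the full €3,325 applies.
Total: €1,066 + €3,325 = €4,391.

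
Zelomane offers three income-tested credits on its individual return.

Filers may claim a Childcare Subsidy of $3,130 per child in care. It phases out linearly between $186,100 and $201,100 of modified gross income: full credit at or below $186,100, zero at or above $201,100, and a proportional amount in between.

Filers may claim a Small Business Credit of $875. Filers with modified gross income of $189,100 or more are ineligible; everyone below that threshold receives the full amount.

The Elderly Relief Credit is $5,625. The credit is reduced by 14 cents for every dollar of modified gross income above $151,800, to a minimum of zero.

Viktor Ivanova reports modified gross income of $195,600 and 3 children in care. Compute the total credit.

Childcare Subsidy: base = 3 × $3,130 = $9,390. $195,600 is $9,500 into a $15,000 phase-out range, leaving 5,500/15,000 of the credit: $9,390 × 5,500/15,000 = $3,443.
Small Business Credit: $195,600 meets or exceeds the $189,100 cutoff, so the credit is $0.
Elderly Relief Credit: 14% of the $43,800 excess over $151,800 is $6,132 ≥ base, so the credit is $0.
Total: $3,443 + $0 + $0 = $3,443.

$3,443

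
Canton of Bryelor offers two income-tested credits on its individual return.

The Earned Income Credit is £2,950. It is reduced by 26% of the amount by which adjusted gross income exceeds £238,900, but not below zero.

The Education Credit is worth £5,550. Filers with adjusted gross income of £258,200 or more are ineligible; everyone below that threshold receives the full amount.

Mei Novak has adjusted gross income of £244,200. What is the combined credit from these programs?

Earned Income Credit: 26% of the £5,300 excess over £238,900 is £1,378; credit = £2,950 − £1,378 = £1,572.
Education Credit: £244,200 is below the £258,200 cutoff, so the full £5,550 applies.
Total: £1,572 + £5,550 = £7,122.

£7,122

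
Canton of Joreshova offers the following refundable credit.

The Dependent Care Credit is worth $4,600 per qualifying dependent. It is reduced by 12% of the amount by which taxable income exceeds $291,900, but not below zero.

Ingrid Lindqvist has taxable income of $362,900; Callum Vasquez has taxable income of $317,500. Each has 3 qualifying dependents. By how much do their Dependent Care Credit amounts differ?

Ingrid ($362,900): Dependent Care Credit: base = 3 × $4,600 = $13,800. 12% of the $71,000 excess over $291,900 is $8,520; credit = $13,800 − $8,520 = $5,280.
Callum ($317,500): Dependent Care Credit: base = 3 × $4,600 = $13,800. 12% of the $25,600 excess over $291,900 is $3,072; credit = $13,800 − $3,072 = $10,728.
Difference: |$5,280 − $10,728| = $5,448.

$5,448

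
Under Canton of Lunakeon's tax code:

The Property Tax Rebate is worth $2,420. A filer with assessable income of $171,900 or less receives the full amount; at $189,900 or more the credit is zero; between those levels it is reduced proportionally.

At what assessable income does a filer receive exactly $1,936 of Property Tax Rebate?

$175,500

$1,936 is 1,936/2,420 of the full $2,420, so 484/2,420 of the $18,000 range has been used: income = $171,900 + $18,000 × 484/2,420 = $175,500.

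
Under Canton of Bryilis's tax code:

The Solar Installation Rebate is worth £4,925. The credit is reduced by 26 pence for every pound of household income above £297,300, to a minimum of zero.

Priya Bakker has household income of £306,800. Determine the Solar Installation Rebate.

Solar Installation Rebate: 26% of the £9,500 excess over £297,300 is £2,470; credit = £4,925 − £2,470 = £2,455.

£2,455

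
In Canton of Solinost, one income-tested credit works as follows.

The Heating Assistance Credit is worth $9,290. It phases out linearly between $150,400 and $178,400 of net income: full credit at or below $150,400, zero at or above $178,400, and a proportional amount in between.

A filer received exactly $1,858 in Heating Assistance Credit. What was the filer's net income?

$1,858 is 1,858/9,290 of the full $9,290, so 7,432/9,290 of the $28,000 range has been used: income = $150,400 + $28,000 × 7,432/9,290 = $172,800.

$172,800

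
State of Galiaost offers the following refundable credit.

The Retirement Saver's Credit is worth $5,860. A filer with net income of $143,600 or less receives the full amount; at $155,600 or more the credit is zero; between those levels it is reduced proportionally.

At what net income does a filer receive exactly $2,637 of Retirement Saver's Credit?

$150,200

$2,637 is 2,637/5,860 of the full $5,860, so 3,223/5,860 of the $12,000 range has been used: income = $143,600 + $12,000 × 3,223/5,860 = $150,200.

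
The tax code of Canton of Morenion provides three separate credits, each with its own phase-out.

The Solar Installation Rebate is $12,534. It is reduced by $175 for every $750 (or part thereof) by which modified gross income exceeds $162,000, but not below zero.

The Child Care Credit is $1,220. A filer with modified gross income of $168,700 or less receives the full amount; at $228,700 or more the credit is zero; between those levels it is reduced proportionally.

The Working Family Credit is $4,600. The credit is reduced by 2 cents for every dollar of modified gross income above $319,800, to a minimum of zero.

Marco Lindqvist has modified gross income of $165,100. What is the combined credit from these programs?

Solar Installation Rebate: income exceeds $162,000 by $3,100, which is 5 full-or-partial $750 increments; reduction = 5 × $175 = $875, leaving $11,659.
Child Care Credit: $165,100 is at or below the $168,700 threshold, so the full $1,220 applies.
Working Family Credit: $165,100 is at or below the $319,800 threshold, so the full $4,600 applies.
Total: $11,659 + $1,220 + $4,600 = $17,479.

$17,479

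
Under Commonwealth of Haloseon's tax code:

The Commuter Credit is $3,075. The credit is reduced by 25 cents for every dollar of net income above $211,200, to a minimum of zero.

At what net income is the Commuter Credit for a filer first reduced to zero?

$223,500

The credit falls by 25% of each dollar above $211,200, so it reaches zero when the excess is $3,075 / 25% = $12,300: income = $211,200 + $12,300 = $223,500.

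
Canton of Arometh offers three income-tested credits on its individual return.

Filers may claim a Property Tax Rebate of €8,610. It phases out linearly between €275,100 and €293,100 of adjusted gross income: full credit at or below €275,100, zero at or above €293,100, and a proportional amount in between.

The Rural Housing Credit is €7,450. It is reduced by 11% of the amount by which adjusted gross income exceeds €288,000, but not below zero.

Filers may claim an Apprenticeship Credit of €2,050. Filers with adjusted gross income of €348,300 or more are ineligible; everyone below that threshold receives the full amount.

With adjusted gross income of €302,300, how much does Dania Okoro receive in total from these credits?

€7,927

Property Tax Rebate: €302,300 is at or above €293,100, so the credit is €0.
Rural Housing Credit: 11% of the €14,300 excess over €288,000 is €1,573; credit = €7,450 − €1,573 = €5,877.
Apprenticeship Credit: €302,300 is below the €348,300 cutoff, so the full €2,050 applies.
Total: €0 + €5,877 + €2,050 = €7,927.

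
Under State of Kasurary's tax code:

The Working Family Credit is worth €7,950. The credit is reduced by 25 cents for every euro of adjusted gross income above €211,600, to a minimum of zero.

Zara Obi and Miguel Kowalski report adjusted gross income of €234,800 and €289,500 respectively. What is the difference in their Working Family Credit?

€2,150

Zara (€234,800): Working Family Credit: 25% of the €23,200 excess over €211,600 is €5,800; credit = €7,950 − €5,800 = €2,150.
Miguel (€289,500): Working Family Credit: 25% of the €77,900 excess over €211,600 is €19,475 ≥ base, so the credit is €0.
Difference: |€2,150 − €0| = €2,150.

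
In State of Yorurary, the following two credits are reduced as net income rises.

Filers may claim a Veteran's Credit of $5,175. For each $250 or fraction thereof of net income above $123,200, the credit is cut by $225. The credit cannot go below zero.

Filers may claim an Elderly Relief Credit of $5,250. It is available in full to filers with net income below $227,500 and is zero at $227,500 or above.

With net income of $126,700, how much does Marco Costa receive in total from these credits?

Veteran's Credit: income exceeds $123,200 by $3,500, which is 14 full-or-partial $250 increments; reduction = 14 × $225 = $3,150, leaving $2,025.
Elderly Relief Credit: $126,700 is below the $227,500 cutoff, so the full $5,250 applies.
Total: $2,025 + $5,250 = $7,275.

$7,275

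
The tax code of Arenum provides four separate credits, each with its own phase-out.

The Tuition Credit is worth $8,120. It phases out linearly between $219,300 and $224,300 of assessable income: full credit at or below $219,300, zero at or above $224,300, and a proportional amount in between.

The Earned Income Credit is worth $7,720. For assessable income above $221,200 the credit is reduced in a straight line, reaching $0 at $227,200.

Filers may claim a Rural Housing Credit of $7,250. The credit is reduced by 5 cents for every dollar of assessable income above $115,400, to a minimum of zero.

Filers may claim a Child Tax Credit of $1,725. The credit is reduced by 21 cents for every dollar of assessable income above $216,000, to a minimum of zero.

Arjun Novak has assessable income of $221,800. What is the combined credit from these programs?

Tuition Credit: $221,800 is $2,500 into a $5,000 phase-out range, leaving 2,500/5,000 of the credit: $8,120 × 2,500/5,000 = $4,060.
Earned Income Credit: $221,800 is $600 into a $6,000 phase-out range, leaving 5,400/6,000 of the credit: $7,720 × 5,400/6,000 = $6,948.
Rural Housing Credit: 5% of the $106,400 excess over $115,400 is $5,320; credit = $7,250 − $5,320 = $1,930.
Child Tax Credit: 21% of the $5,800 excess over $216,000 is $1,218; credit = $1,725 − $1,218 = $507.
Total: $4,060 + $6,948 + $1,930 + $507 = $13,445.

$13,445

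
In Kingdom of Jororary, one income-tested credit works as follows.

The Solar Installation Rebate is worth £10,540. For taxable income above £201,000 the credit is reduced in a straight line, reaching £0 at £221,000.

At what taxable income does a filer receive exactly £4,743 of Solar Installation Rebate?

£4,743 is 4,743/10,540 of the full £10,540, so 5,797/10,540 of the £20,000 range has been used: income = £201,000 + £20,000 × 5,797/10,540 = £212,000.

£212,000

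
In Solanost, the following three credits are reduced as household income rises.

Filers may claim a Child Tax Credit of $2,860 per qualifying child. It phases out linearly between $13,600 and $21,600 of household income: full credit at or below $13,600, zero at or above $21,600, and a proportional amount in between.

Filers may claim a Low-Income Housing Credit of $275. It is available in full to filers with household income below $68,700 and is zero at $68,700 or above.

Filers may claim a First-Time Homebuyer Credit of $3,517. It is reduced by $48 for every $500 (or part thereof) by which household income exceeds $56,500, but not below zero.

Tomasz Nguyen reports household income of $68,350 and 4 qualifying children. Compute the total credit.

Child Tax Credit: base = 4 × $2,860 = $11,440. $68,350 is at or above $21,600, so the credit is $0.
Low-Income Housing Credit: $68,350 is below the $68,700 cutoff, so the full $275 applies.
First-Time Homebuyer Credit: income exceeds $56,500 by $11,850, which is 24 full-or-partial $500 increments; reduction = 24 × $48 = $1,152, leaving $2,365.
Total: $0 + $275 + $2,365 = $2,640.

$2,640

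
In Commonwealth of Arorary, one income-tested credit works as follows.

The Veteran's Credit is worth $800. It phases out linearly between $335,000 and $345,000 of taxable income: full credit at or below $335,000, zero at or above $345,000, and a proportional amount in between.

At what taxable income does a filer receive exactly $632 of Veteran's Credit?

$632 is 632/800 of the full $800, so 168/800 of the $10,000 range has been used: income = $335,000 + $10,000 × 168/800 = $337,100.

$337,100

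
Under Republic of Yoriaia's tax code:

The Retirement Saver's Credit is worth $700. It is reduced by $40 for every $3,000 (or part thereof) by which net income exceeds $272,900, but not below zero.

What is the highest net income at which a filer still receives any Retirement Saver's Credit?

After 17 increments the reduction is 17 × $40 = $680, leaving $20; one more increment wipes it out. Increment 17 ends at excess 17 × $3,000 = $51,000, so the highest qualifying income is $272,900 + $51,000 = $323,900.

$323,900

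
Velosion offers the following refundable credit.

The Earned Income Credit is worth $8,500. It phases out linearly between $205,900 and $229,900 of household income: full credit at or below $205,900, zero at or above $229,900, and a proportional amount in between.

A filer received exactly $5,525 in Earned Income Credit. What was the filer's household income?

$214,300

$5,525 is 5,525/8,500 of the full $8,500, so 2,975/8,500 of the $24,000 range has been used: income = $205,900 + $24,000 × 2,975/8,500 = $214,300.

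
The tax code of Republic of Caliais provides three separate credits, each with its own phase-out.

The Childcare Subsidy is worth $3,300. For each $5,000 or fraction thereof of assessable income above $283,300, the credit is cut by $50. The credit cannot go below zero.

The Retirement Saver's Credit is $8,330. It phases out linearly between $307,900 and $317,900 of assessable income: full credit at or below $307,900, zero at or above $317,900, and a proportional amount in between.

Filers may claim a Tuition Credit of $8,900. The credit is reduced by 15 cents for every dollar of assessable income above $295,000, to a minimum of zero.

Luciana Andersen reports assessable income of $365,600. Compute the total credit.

$2,450

Childcare Subsidy: income exceeds $283,300 by $82,300, which is 17 full-or-partial $5,000 increments; reduction = 17 × $50 = $850, leaving $2,450.
Retirement Saver's Credit: $365,600 is at or above $317,900, so the credit is $0.
Tuition Credit: 15% of the $70,600 excess over $295,000 is $10,590 ≥ base, so the credit is $0.
Total: $2,450 + $0 + $0 = $2,450.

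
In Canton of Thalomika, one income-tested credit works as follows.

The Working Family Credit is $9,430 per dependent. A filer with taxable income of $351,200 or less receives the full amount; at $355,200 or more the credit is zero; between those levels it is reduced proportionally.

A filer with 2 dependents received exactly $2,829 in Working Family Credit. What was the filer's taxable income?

$354,600

Full credit = 2 × $9,430 = $18,860.
$2,829 is 2,829/18,860 of the full $18,860, so 16,031/18,860 of the $4,000 range has been used: income = $351,200 + $4,000 × 16,031/18,860 = $354,600.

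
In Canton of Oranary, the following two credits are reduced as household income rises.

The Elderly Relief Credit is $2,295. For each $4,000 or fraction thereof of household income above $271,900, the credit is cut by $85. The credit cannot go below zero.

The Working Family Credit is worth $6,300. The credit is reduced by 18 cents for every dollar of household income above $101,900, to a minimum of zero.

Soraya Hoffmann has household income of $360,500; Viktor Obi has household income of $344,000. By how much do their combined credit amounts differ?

Soraya ($360,500): Elderly Relief Credit: income exceeds $271,900 by $88,600, which is 23 full-or-partial $4,000 increments; reduction = 23 × $85 = $1,955, leaving $340. Working Family Credit: 18% of the $258,600 excess over $101,900 is $46,548 ≥ base, so the credit is $0. total $340 + $0 = $340
Viktor ($344,000): Elderly Relief Credit: income exceeds $271,900 by $72,100, which is 19 full-or-partial $4,000 increments; reduction = 19 × $85 = $1,615, leaving $680. Working Family Credit: 18% of the $242,100 excess over $101,900 is $43,578 ≥ base, so the credit is $0. total $680 + $0 = $680
Difference: |$340 − $680| = $340.

$340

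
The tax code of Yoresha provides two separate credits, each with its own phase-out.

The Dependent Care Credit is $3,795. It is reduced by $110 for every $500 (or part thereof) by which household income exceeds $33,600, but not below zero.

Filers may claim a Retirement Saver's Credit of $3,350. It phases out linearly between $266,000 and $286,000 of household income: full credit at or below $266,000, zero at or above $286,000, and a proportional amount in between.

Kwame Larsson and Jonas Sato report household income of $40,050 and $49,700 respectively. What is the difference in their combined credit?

$2,200

Kwame ($40,050): Dependent Care Credit: income exceeds $33,600 by $6,450, which is 13 full-or-partial $500 increments; reduction = 13 × $110 = $1,430, leaving $2,365. Retirement Saver's Credit: $40,050 is at or below the $266,000 threshold, so the full $3,350 applies. total $2,365 + $3,350 = $5,715
Jonas ($49,700): Dependent Care Credit: income exceeds $33,600 by $16,100, which is 33 full-or-partial $500 increments; reduction = 33 × $110 = $3,630, leaving $165. Retirement Saver's Credit: $49,700 is at or below the $266,000 threshold, so the full $3,350 applies. total $165 + $3,350 = $3,515
Difference: |$5,715 − $3,515| = $2,200.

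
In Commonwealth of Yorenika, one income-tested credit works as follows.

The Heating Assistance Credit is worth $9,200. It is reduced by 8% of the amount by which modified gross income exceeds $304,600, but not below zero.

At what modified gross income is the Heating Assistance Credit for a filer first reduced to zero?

The credit falls by 8% of each dollar above $304,600, so it reaches zero when the excess is $9,200 / 8% = $115,000: income = $304,600 + $115,000 = $419,600.

$419,600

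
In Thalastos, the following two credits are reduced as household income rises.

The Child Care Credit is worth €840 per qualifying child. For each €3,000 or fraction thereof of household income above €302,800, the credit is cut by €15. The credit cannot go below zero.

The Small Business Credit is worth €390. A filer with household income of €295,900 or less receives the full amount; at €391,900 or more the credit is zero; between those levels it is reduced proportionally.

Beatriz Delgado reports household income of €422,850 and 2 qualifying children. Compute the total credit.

€1,065

Child Care Credit: base = 2 × €840 = €1,680. income exceeds €302,800 by €120,050, which is 41 full-or-partial €3,000 increments; reduction = 41 × €15 = €615, leaving €1,065.
Small Business Credit: €422,850 is at or above €391,900, so the credit is €0.
Total: €1,065 + €0 = €1,065.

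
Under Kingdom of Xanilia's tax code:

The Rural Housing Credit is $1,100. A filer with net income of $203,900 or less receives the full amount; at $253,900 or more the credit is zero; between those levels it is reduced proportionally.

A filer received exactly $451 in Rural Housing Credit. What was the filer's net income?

$233,400

$451 is 451/1,100 of the full $1,100, so 649/1,100 of the $50,000 range has been used: income = $203,900 + $50,000 × 649/1,100 = $233,400.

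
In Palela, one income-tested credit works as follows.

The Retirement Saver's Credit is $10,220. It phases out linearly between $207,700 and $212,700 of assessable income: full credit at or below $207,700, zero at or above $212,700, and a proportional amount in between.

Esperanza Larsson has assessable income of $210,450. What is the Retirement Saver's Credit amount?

Retirement Saver's Credit: $210,450 is $2,750 into a $5,000 phase-out range, leaving 2,250/5,000 of the credit: $10,220 × 2,250/5,000 = $4,599.

$4,599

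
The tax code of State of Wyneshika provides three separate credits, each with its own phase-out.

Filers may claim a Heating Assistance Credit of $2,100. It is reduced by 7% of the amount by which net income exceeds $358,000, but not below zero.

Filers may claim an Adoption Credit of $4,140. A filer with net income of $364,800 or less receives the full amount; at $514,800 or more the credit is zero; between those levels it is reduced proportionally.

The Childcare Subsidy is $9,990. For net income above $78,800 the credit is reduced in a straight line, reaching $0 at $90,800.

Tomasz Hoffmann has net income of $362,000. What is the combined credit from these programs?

Heating Assistance Credit: 7% of the $4,000 excess over $358,000 is $280; credit = $2,100 − $280 = $1,820.
Adoption Credit: $362,000 is at or below the $364,800 threshold, so the full $4,140 applies.
Childcare Subsidy: $362,000 is at or above $90,800, so the credit is $0.
Total: $1,820 + $4,140 + $0 = $5,960.

$5,960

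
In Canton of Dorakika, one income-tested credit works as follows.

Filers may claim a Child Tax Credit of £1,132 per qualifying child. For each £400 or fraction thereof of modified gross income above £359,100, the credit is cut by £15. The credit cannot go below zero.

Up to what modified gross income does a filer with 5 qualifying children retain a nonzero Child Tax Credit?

Full credit = 5 × £1,132 = £5,660.
After 377 increments the reduction is 377 × £15 = £5,655, leaving £5; one more increment wipes it out. Increment 377 ends at excess 377 × £400 = £150,800, so the highest qualifying income is £359,100 + £150,800 = £509,900.

£509,900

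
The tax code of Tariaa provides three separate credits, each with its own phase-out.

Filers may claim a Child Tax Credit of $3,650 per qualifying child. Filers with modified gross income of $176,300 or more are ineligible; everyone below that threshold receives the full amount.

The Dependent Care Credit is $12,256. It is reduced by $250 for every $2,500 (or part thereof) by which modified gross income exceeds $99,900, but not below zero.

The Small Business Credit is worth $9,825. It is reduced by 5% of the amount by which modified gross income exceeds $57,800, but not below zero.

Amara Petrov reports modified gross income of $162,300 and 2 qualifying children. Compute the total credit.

$17,906

Child Tax Credit: base = 2 × $3,650 = $7,300. $162,300 is below the $176,300 cutoff, so the full $7,300 applies.
Dependent Care Credit: income exceeds $99,900 by $62,400, which is 25 full-or-partial $2,500 increments; reduction = 25 × $250 = $6,250, leaving $6,006.
Small Business Credit: 5% of the $104,500 excess over $57,800 is $5,225; credit = $9,825 − $5,225 = $4,600.
Total: $7,300 + $6,006 + $4,600 = $17,906.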